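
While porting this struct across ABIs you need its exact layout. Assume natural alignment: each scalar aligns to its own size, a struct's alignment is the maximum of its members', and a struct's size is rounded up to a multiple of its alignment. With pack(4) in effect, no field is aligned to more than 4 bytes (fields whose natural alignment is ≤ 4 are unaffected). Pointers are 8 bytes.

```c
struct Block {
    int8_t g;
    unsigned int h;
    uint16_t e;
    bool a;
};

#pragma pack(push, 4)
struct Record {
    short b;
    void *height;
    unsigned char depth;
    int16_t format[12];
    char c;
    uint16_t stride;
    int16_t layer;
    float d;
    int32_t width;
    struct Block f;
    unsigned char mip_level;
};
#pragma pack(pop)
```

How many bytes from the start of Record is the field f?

Block: g at 0 (size 1, align 1) → ends 1; pad 3 to align 4 for h; h at 4 (size 4, align 4) → ends 8; e at 8 (size 2, align 2) → ends 10; a at 10 (size 1, align 1) → ends 11; tail pad 1 to reach multiple of 4; total 12 bytes, alignment 4
b at 0 (size 2, align 2) → ends 2
pad 2 to align 4 for height
height at 4 (size 8, align 4) → ends 12
depth at 12 (size 1, align 1) → ends 13
pad 1 to align 2 for format
format at 14 (size 24, align 2) → ends 38
c at 38 (size 1, align 1) → ends 39
pad 1 to align 2 for stride
stride at 40 (size 2, align 2) → ends 42
layer at 42 (size 2, align 2) → ends 44
d at 44 (size 4, align 4) → ends 48
width at 48 (size 4, align 4) → ends 52
f at 52 (size 12, align 4) → ends 64

52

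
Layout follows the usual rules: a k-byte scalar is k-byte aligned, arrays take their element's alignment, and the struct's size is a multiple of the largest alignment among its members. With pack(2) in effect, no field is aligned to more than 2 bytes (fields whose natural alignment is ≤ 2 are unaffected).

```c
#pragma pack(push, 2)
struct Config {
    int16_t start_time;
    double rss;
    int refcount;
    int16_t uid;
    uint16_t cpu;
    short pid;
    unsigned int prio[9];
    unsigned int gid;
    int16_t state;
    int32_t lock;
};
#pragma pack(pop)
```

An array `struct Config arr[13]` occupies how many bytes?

858

0..2  start_time  (2B, 2-aligned)
2..10  rss  (8B, 2-aligned)
10..14  refcount  (4B, 2-aligned)
14..16  uid  (2B, 2-aligned)
16..18  cpu  (2B, 2-aligned)
18..20  pid  (2B, 2-aligned)
20..56  prio  (36B, 2-aligned)
56..60  gid  (4B, 2-aligned)
60..62  state  (2B, 2-aligned)
62..66  lock  (4B, 2-aligned)
sizeof = 66, alignof = 2
array of 13: 13 × 66 = 858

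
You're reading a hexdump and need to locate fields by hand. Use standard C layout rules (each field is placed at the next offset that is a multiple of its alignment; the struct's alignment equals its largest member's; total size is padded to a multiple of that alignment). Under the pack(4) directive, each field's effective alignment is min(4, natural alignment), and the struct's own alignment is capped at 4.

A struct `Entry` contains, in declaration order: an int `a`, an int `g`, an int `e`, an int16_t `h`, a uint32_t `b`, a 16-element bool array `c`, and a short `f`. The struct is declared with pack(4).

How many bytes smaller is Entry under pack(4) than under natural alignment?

natural layout:
  @0: a [4B, align 4] → 4
  @4: g [4B, align 4] → 8
  @8: e [4B, align 4] → 12
  @12: h [2B, align 2] → 14
  +2 pad (align 4)
  @16: b [4B, align 4] → 20
  @20: c [16B, align 1] → 36
  @36: f [2B, align 2] → 38
  +2 tail pad (align 4)
  size 40, align 4
packed(4) layout:
  @0: a [4B, align 4] → 4
  @4: g [4B, align 4] → 8
  @8: e [4B, align 4] → 12
  @12: h [2B, align 2] → 14
  +2 pad (align 4)
  @16: b [4B, align 4] → 20
  @20: c [16B, align 1] → 36
  @36: f [2B, align 2] → 38
  +2 tail pad (align 4)
  size 40, align 4
40 − 40 = 0

0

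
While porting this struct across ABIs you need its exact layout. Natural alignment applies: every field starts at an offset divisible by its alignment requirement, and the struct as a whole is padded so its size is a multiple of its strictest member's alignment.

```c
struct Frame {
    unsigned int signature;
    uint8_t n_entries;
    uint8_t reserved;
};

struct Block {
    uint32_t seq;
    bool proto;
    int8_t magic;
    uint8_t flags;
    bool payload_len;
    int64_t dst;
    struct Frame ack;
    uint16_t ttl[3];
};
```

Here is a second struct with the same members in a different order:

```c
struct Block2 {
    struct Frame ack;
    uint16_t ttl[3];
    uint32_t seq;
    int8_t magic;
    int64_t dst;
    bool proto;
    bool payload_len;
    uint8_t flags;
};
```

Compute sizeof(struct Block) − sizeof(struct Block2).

Frame: 0..4  signature  (4B, 4-aligned); 4..5  n_entries  (1B, 1-aligned); 5..6  reserved  (1B, 1-aligned); 6..8  -- tail padding (2B); sizeof = 8, alignof = 4
0..4  seq  (4B, 4-aligned)
4..5  proto  (1B, 1-aligned)
5..6  magic  (1B, 1-aligned)
6..7  flags  (1B, 1-aligned)
7..8  payload_len  (1B, 1-aligned)
8..16  dst  (8B, 8-aligned)
16..24  ack  (8B, 4-aligned)
24..30  ttl  (6B, 2-aligned)
30..32  -- tail padding (2B)
sizeof = 32, alignof = 8
— Block2 —
0..8  ack  (8B, 4-aligned)
8..14  ttl  (6B, 2-aligned)
14..16  -- padding (2B)
16..20  seq  (4B, 4-aligned)
20..21  magic  (1B, 1-aligned)
21..24  -- padding (3B)
24..32  dst  (8B, 8-aligned)
32..33  proto  (1B, 1-aligned)
33..34  payload_len  (1B, 1-aligned)
34..35  flags  (1B, 1-aligned)
35..40  -- tail padding (5B)
sizeof = 40, alignof = 8
32 − 40 = -8

-8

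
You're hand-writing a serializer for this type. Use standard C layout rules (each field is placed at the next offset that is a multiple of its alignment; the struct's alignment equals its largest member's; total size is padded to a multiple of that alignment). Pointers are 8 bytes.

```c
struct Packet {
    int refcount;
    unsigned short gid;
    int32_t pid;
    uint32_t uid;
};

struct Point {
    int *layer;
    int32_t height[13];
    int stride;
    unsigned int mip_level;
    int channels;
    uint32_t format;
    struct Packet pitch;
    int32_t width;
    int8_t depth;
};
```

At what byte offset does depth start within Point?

96

Packet: refcount at 0 (size 4, align 4) → ends 4; gid at 4 (size 2, align 2) → ends 6; pad 2 to align 4 for pid; pid at 8 (size 4, align 4) → ends 12; uid at 12 (size 4, align 4) → ends 16; total 16 bytes, alignment 4
layer at 0 (size 8, align 8) → ends 8
height at 8 (size 52, align 4) → ends 60
stride at 60 (size 4, align 4) → ends 64
mip_level at 64 (size 4, align 4) → ends 68
channels at 68 (size 4, align 4) → ends 72
format at 72 (size 4, align 4) → ends 76
pitch at 76 (size 16, align 4) → ends 92
width at 92 (size 4, align 4) → ends 96
depth at 96 (size 1, align 1) → ends 97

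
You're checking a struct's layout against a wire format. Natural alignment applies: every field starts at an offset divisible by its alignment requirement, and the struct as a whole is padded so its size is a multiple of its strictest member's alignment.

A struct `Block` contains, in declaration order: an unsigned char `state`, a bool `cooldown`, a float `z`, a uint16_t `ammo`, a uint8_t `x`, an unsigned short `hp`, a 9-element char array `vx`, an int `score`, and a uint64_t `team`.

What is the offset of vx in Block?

@0: state [1B, align 1] → 1
@1: cooldown [1B, align 1] → 2
+2 pad (align 4)
@4: z [4B, align 4] → 8
@8: ammo [2B, align 2] → 10
@10: x [1B, align 1] → 11
+1 pad (align 2)
@12: hp [2B, align 2] → 14
@14: vx [9B, align 1] → 23

14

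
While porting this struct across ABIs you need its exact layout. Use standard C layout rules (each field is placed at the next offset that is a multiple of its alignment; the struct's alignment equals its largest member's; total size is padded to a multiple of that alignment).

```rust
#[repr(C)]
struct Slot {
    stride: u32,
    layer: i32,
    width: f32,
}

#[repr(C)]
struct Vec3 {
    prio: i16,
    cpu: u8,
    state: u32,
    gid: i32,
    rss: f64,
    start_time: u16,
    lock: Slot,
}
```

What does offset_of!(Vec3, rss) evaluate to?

16

Slot: @0: stride [4B, align 4] → 4; @4: layer [4B, align 4] → 8; @8: width [4B, align 4] → 12; size 12, align 4
@0: prio [2B, align 2] → 2
@2: cpu [1B, align 1] → 3
+1 pad (align 4)
@4: state [4B, align 4] → 8
@8: gid [4B, align 4] → 12
+4 pad (align 8)
@16: rss [8B, align 8] → 24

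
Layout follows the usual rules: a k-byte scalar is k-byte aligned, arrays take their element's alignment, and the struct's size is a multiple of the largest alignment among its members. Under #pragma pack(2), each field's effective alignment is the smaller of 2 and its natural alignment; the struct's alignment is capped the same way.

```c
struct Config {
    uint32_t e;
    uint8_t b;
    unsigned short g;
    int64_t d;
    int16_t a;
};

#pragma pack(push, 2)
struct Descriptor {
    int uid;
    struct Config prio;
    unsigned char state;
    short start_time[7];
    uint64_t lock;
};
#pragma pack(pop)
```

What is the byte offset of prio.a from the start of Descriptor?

20

Config: @0: e [4B, align 4] → 4; @4: b [1B, align 1] → 5; +1 pad (align 2); @6: g [2B, align 2] → 8; @8: d [8B, align 8] → 16; @16: a [2B, align 2] → 18; +6 tail pad (align 8); size 24, align 8
@0: uid [4B, align 2] → 4
@4: prio [24B, align 2] → 28
within Config: a at 16
4 + 16 = 20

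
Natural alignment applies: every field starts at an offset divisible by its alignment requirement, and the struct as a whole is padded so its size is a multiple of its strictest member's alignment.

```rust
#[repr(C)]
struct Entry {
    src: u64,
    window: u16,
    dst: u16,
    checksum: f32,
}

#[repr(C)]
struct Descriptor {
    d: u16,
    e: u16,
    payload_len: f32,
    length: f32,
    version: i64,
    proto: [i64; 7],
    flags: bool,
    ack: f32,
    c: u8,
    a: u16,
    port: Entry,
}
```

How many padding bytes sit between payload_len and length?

Entry: src at 0 (size 8, align 8) → ends 8; window at 8 (size 2, align 2) → ends 10; dst at 10 (size 2, align 2) → ends 12; checksum at 12 (size 4, align 4) → ends 16; total 16 bytes, alignment 8
d at 0 (size 2, align 2) → ends 2
e at 2 (size 2, align 2) → ends 4
payload_len at 4 (size 4, align 4) → ends 8
length at 8 (size 4, align 4) → ends 12

0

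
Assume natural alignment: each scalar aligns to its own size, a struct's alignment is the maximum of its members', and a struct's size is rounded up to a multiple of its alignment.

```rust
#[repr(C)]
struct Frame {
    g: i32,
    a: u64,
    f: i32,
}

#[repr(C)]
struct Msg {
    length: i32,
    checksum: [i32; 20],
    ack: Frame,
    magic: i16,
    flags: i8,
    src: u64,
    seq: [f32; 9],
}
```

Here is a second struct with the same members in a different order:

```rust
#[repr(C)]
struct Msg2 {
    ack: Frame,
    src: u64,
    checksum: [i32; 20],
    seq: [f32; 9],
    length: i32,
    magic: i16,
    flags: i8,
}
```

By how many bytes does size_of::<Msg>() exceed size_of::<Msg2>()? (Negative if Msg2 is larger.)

Frame: g at 0 (size 4, align 4) → ends 4; pad 4 to align 8 for a; a at 8 (size 8, align 8) → ends 16; f at 16 (size 4, align 4) → ends 20; tail pad 4 to reach multiple of 8; total 24 bytes, alignment 8
length at 0 (size 4, align 4) → ends 4
checksum at 4 (size 80, align 4) → ends 84
pad 4 to align 8 for ack
ack at 88 (size 24, align 8) → ends 112
magic at 112 (size 2, align 2) → ends 114
flags at 114 (size 1, align 1) → ends 115
pad 5 to align 8 for src
src at 120 (size 8, align 8) → ends 128
seq at 128 (size 36, align 4) → ends 164
tail pad 4 to reach multiple of 8
total 168 bytes, alignment 8
— Msg2 —
ack at 0 (size 24, align 8) → ends 24
src at 24 (size 8, align 8) → ends 32
checksum at 32 (size 80, align 4) → ends 112
seq at 112 (size 36, align 4) → ends 148
length at 148 (size 4, align 4) → ends 152
magic at 152 (size 2, align 2) → ends 154
flags at 154 (size 1, align 1) → ends 155
tail pad 5 to reach multiple of 8
total 160 bytes, alignment 8
168 − 160 = 8

8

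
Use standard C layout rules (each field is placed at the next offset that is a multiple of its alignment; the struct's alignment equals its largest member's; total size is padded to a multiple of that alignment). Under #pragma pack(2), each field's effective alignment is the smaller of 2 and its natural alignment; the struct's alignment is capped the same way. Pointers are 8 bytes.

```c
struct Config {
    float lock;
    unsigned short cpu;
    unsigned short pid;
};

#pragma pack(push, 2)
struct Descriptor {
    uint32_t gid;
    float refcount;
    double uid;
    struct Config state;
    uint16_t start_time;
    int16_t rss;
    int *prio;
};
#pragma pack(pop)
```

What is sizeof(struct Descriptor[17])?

Config: lock at 0 (size 4, align 4) → ends 4; cpu at 4 (size 2, align 2) → ends 6; pid at 6 (size 2, align 2) → ends 8; total 8 bytes, alignment 4
gid at 0 (size 4, align 2) → ends 4
refcount at 4 (size 4, align 2) → ends 8
uid at 8 (size 8, align 2) → ends 16
state at 16 (size 8, align 2) → ends 24
start_time at 24 (size 2, align 2) → ends 26
rss at 26 (size 2, align 2) → ends 28
prio at 28 (size 8, align 2) → ends 36
total 36 bytes, alignment 2
array of 17: 17 × 36 = 612

612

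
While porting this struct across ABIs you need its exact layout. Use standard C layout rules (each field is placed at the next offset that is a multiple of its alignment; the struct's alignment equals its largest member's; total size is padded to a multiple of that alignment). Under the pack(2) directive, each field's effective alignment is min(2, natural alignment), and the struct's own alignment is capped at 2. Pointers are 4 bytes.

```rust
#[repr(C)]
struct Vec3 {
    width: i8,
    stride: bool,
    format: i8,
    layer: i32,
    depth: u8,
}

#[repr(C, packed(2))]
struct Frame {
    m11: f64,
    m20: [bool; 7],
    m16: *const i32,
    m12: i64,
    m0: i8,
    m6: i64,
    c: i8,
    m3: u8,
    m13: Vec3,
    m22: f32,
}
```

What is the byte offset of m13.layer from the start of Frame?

44

Vec3: @0: width [1B, align 1] → 1; @1: stride [1B, align 1] → 2; @2: format [1B, align 1] → 3; +1 pad (align 4); @4: layer [4B, align 4] → 8; @8: depth [1B, align 1] → 9; +3 tail pad (align 4); size 12, align 4
@0: m11 [8B, align 2] → 8
@8: m20 [7B, align 1] → 15
+1 pad (align 2)
@16: m16 [4B, align 2] → 20
@20: m12 [8B, align 2] → 28
@28: m0 [1B, align 1] → 29
+1 pad (align 2)
@30: m6 [8B, align 2] → 38
@38: c [1B, align 1] → 39
@39: m3 [1B, align 1] → 40
@40: m13 [12B, align 2] → 52
within Vec3: layer at 4
40 + 4 = 44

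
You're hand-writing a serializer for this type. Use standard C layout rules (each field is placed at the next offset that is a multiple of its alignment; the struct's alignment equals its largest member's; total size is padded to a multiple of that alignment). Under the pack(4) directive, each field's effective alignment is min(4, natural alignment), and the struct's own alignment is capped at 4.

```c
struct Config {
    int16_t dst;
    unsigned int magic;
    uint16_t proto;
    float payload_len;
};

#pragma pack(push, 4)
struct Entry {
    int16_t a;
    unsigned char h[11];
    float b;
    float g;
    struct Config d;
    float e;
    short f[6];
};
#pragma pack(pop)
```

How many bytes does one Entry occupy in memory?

56 bytes

Config: @0: dst [2B, align 2] → 2; +2 pad (align 4); @4: magic [4B, align 4] → 8; @8: proto [2B, align 2] → 10; +2 pad (align 4); @12: payload_len [4B, align 4] → 16; size 16, align 4
@0: a [2B, align 2] → 2
@2: h [11B, align 1] → 13
+3 pad (align 4)
@16: b [4B, align 4] → 20
@20: g [4B, align 4] → 24
@24: d [16B, align 4] → 40
@40: e [4B, align 4] → 44
@44: f [12B, align 2] → 56
size 56, align 4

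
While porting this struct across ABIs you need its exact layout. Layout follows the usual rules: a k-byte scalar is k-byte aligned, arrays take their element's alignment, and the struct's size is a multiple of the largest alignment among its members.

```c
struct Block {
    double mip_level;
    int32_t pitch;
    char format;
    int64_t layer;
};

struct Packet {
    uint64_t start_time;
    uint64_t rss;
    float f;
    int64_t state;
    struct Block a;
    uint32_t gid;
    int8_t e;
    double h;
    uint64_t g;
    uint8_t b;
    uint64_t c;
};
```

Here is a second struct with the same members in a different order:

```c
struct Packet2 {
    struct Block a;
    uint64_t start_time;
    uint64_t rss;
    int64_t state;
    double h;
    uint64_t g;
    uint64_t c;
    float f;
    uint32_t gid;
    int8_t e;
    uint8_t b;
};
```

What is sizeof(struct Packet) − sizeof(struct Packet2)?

Block: 0..8  mip_level  (8B, 8-aligned); 8..12  pitch  (4B, 4-aligned); 12..13  format  (1B, 1-aligned); 13..16  -- padding (3B); 16..24  layer  (8B, 8-aligned); sizeof = 24, alignof = 8
0..8  start_time  (8B, 8-aligned)
8..16  rss  (8B, 8-aligned)
16..20  f  (4B, 4-aligned)
20..24  -- padding (4B)
24..32  state  (8B, 8-aligned)
32..56  a  (24B, 8-aligned)
56..60  gid  (4B, 4-aligned)
60..61  e  (1B, 1-aligned)
61..64  -- padding (3B)
64..72  h  (8B, 8-aligned)
72..80  g  (8B, 8-aligned)
80..81  b  (1B, 1-aligned)
81..88  -- padding (7B)
88..96  c  (8B, 8-aligned)
sizeof = 96, alignof = 8
— Packet2 —
0..24  a  (24B, 8-aligned)
24..32  start_time  (8B, 8-aligned)
32..40  rss  (8B, 8-aligned)
40..48  state  (8B, 8-aligned)
48..56  h  (8B, 8-aligned)
56..64  g  (8B, 8-aligned)
64..72  c  (8B, 8-aligned)
72..76  f  (4B, 4-aligned)
76..80  gid  (4B, 4-aligned)
80..81  e  (1B, 1-aligned)
81..82  b  (1B, 1-aligned)
82..88  -- tail padding (6B)
sizeof = 88, alignof = 8
96 − 88 = 8

8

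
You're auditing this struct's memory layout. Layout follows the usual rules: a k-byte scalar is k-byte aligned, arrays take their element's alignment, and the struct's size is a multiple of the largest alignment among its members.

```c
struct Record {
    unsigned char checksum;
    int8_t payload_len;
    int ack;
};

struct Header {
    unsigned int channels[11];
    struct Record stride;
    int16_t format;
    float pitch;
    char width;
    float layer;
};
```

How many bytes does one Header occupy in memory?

68 bytes

Record: 0..1  checksum  (1B, 1-aligned); 1..2  payload_len  (1B, 1-aligned); 2..4  -- padding (2B); 4..8  ack  (4B, 4-aligned); sizeof = 8, alignof = 4
0..44  channels  (44B, 4-aligned)
44..52  stride  (8B, 4-aligned)
52..54  format  (2B, 2-aligned)
54..56  -- padding (2B)
56..60  pitch  (4B, 4-aligned)
60..61  width  (1B, 1-aligned)
61..64  -- padding (3B)
64..68  layer  (4B, 4-aligned)
sizeof = 68, alignof = 4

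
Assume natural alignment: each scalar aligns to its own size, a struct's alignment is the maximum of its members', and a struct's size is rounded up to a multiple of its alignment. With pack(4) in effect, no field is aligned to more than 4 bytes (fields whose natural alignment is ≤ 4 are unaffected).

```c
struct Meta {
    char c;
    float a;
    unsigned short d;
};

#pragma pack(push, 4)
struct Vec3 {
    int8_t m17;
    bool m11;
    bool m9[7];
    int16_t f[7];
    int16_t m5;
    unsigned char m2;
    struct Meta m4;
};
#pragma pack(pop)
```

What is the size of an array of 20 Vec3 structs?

Meta: @0: c [1B, align 1] → 1; +3 pad (align 4); @4: a [4B, align 4] → 8; @8: d [2B, align 2] → 10; +2 tail pad (align 4); size 12, align 4
@0: m17 [1B, align 1] → 1
@1: m11 [1B, align 1] → 2
@2: m9 [7B, align 1] → 9
+1 pad (align 2)
@10: f [14B, align 2] → 24
@24: m5 [2B, align 2] → 26
@26: m2 [1B, align 1] → 27
+1 pad (align 4)
@28: m4 [12B, align 4] → 40
size 40, align 4
array of 20: 20 × 40 = 800

800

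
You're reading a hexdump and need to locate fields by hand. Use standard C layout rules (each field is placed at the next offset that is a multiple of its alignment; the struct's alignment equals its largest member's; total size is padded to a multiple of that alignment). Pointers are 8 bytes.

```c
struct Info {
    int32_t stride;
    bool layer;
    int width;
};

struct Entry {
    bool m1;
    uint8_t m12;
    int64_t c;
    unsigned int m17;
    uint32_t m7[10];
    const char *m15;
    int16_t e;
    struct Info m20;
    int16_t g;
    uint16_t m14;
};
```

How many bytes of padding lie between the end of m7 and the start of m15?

4

Info: stride at 0 (size 4, align 4) → ends 4; layer at 4 (size 1, align 1) → ends 5; pad 3 to align 4 for width; width at 8 (size 4, align 4) → ends 12; total 12 bytes, alignment 4
m1 at 0 (size 1, align 1) → ends 1
m12 at 1 (size 1, align 1) → ends 2
pad 6 to align 8 for c
c at 8 (size 8, align 8) → ends 16
m17 at 16 (size 4, align 4) → ends 20
m7 at 20 (size 40, align 4) → ends 60
pad 4 to align 8 for m15
m15 at 64 (size 8, align 8) → ends 72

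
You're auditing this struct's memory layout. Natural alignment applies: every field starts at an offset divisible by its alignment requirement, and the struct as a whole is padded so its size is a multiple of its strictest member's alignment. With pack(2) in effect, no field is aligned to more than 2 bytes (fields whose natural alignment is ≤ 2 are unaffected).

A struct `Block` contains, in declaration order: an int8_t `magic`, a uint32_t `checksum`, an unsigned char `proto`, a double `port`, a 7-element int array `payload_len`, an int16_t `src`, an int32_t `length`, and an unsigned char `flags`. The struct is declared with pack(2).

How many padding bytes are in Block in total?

0..1  magic  (1B, 1-aligned)
1..2  -- padding (1B)
2..6  checksum  (4B, 2-aligned)
6..7  proto  (1B, 1-aligned)
7..8  -- padding (1B)
8..16  port  (8B, 2-aligned)
16..44  payload_len  (28B, 2-aligned)
44..46  src  (2B, 2-aligned)
46..50  length  (4B, 2-aligned)
50..51  flags  (1B, 1-aligned)
51..52  -- tail padding (1B)
sizeof = 52, alignof = 2
data bytes 49, size 52 → padding 3

3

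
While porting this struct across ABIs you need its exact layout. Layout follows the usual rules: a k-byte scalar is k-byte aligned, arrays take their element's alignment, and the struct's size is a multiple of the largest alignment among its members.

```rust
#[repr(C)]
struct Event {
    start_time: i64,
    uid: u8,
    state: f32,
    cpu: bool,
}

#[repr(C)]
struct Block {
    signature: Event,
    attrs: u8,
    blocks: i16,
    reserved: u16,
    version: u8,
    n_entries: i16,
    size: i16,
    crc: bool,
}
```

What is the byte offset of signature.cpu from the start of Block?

Event: @0: start_time [8B, align 8] → 8; @8: uid [1B, align 1] → 9; +3 pad (align 4); @12: state [4B, align 4] → 16; @16: cpu [1B, align 1] → 17; +7 tail pad (align 8); size 24, align 8
@0: signature [24B, align 8] → 24
within Event: cpu at 16
0 + 16 = 16

16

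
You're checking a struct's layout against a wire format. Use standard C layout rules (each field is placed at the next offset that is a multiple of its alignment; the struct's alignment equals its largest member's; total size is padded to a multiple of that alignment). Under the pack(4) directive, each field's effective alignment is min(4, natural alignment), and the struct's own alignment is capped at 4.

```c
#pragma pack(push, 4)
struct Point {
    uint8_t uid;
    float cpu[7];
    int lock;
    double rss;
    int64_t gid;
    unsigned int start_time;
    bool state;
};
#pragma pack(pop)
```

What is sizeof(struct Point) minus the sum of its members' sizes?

6

uid at 0 (size 1, align 1) → ends 1
pad 3 to align 4 for cpu
cpu at 4 (size 28, align 4) → ends 32
lock at 32 (size 4, align 4) → ends 36
rss at 36 (size 8, align 4) → ends 44
gid at 44 (size 8, align 4) → ends 52
start_time at 52 (size 4, align 4) → ends 56
state at 56 (size 1, align 1) → ends 57
tail pad 3 to reach multiple of 4
total 60 bytes, alignment 4
data bytes 54, size 60 → padding 6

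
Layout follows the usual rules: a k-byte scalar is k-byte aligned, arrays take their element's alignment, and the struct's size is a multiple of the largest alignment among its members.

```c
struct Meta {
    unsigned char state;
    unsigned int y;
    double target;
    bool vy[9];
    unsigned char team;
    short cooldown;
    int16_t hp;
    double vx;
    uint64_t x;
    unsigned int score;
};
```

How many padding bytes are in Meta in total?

state at 0 (size 1, align 1) → ends 1
pad 3 to align 4 for y
y at 4 (size 4, align 4) → ends 8
target at 8 (size 8, align 8) → ends 16
vy at 16 (size 9, align 1) → ends 25
team at 25 (size 1, align 1) → ends 26
cooldown at 26 (size 2, align 2) → ends 28
hp at 28 (size 2, align 2) → ends 30
pad 2 to align 8 for vx
vx at 32 (size 8, align 8) → ends 40
x at 40 (size 8, align 8) → ends 48
score at 48 (size 4, align 4) → ends 52
tail pad 4 to reach multiple of 8
total 56 bytes, alignment 8
data bytes 47, size 56 → padding 9

9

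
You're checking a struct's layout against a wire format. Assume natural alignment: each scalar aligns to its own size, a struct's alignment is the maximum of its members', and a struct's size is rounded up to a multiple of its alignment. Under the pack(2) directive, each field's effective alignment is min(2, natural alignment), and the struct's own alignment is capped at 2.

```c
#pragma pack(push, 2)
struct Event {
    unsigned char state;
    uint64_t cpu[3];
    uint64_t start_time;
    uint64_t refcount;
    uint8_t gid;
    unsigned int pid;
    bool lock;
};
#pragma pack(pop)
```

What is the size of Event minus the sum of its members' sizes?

3

0..1  state  (1B, 1-aligned)
1..2  -- padding (1B)
2..26  cpu  (24B, 2-aligned)
26..34  start_time  (8B, 2-aligned)
34..42  refcount  (8B, 2-aligned)
42..43  gid  (1B, 1-aligned)
43..44  -- padding (1B)
44..48  pid  (4B, 2-aligned)
48..49  lock  (1B, 1-aligned)
49..50  -- tail padding (1B)
sizeof = 50, alignof = 2
data bytes 47, size 50 → padding 3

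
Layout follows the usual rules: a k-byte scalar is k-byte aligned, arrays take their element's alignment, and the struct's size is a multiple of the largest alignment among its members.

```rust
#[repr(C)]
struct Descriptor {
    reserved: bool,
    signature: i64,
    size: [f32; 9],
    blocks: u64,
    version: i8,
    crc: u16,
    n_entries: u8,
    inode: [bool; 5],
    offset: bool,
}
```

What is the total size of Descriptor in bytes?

80

@0: reserved [1B, align 1] → 1
+7 pad (align 8)
@8: signature [8B, align 8] → 16
@16: size [36B, align 4] → 52
+4 pad (align 8)
@56: blocks [8B, align 8] → 64
@64: version [1B, align 1] → 65
+1 pad (align 2)
@66: crc [2B, align 2] → 68
@68: n_entries [1B, align 1] → 69
@69: inode [5B, align 1] → 74
@74: offset [1B, align 1] → 75
+5 tail pad (align 8)
size 80, align 8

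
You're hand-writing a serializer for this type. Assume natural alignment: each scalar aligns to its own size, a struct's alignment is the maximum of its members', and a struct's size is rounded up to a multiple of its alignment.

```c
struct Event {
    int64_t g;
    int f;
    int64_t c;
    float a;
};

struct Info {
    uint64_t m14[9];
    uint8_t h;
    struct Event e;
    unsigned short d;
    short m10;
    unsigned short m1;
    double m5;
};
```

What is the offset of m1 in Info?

Event: @0: g [8B, align 8] → 8; @8: f [4B, align 4] → 12; +4 pad (align 8); @16: c [8B, align 8] → 24; @24: a [4B, align 4] → 28; +4 tail pad (align 8); size 32, align 8
@0: m14 [72B, align 8] → 72
@72: h [1B, align 1] → 73
+7 pad (align 8)
@80: e [32B, align 8] → 112
@112: d [2B, align 2] → 114
@114: m10 [2B, align 2] → 116
@116: m1 [2B, align 2] → 118

116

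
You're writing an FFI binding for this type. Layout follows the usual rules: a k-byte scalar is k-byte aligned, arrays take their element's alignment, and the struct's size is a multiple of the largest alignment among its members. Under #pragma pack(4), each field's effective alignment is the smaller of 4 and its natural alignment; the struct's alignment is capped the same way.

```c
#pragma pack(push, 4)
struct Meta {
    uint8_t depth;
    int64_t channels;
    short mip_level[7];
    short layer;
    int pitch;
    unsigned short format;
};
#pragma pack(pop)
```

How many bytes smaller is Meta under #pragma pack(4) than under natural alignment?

4

natural layout:
  0..1  depth  (1B, 1-aligned)
  1..8  -- padding (7B)
  8..16  channels  (8B, 8-aligned)
  16..30  mip_level  (14B, 2-aligned)
  30..32  layer  (2B, 2-aligned)
  32..36  pitch  (4B, 4-aligned)
  36..38  format  (2B, 2-aligned)
  38..40  -- tail padding (2B)
  sizeof = 40, alignof = 8
packed(4) layout:
  0..1  depth  (1B, 1-aligned)
  1..4  -- padding (3B)
  4..12  channels  (8B, 4-aligned)
  12..26  mip_level  (14B, 2-aligned)
  26..28  layer  (2B, 2-aligned)
  28..32  pitch  (4B, 4-aligned)
  32..34  format  (2B, 2-aligned)
  34..36  -- tail padding (2B)
  sizeof = 36, alignof = 4
40 − 36 = 4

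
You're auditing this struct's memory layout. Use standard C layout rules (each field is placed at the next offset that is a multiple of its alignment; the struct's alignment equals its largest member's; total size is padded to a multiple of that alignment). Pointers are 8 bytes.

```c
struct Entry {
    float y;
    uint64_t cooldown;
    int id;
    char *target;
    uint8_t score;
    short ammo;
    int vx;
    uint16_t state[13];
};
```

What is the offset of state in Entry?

40

y at 0 (size 4, align 4) → ends 4
pad 4 to align 8 for cooldown
cooldown at 8 (size 8, align 8) → ends 16
id at 16 (size 4, align 4) → ends 20
pad 4 to align 8 for target
target at 24 (size 8, align 8) → ends 32
score at 32 (size 1, align 1) → ends 33
pad 1 to align 2 for ammo
ammo at 34 (size 2, align 2) → ends 36
vx at 36 (size 4, align 4) → ends 40
state at 40 (size 26, align 2) → ends 66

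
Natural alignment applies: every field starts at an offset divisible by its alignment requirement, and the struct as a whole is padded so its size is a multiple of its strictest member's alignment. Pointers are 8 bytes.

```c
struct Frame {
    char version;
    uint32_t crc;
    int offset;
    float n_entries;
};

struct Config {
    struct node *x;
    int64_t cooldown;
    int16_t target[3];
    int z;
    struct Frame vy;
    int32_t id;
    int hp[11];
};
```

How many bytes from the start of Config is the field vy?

28

Frame: version at 0 (size 1, align 1) → ends 1; pad 3 to align 4 for crc; crc at 4 (size 4, align 4) → ends 8; offset at 8 (size 4, align 4) → ends 12; n_entries at 12 (size 4, align 4) → ends 16; total 16 bytes, alignment 4
x at 0 (size 8, align 8) → ends 8
cooldown at 8 (size 8, align 8) → ends 16
target at 16 (size 6, align 2) → ends 22
pad 2 to align 4 for z
z at 24 (size 4, align 4) → ends 28
vy at 28 (size 16, align 4) → ends 44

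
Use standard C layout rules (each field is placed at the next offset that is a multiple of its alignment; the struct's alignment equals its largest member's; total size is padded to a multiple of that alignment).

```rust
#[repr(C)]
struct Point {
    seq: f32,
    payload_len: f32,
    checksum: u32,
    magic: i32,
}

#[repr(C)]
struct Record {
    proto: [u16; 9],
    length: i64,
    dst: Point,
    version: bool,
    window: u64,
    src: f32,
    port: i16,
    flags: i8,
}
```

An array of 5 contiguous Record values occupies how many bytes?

Point: @0: seq [4B, align 4] → 4; @4: payload_len [4B, align 4] → 8; @8: checksum [4B, align 4] → 12; @12: magic [4B, align 4] → 16; size 16, align 4
@0: proto [18B, align 2] → 18
+6 pad (align 8)
@24: length [8B, align 8] → 32
@32: dst [16B, align 4] → 48
@48: version [1B, align 1] → 49
+7 pad (align 8)
@56: window [8B, align 8] → 64
@64: src [4B, align 4] → 68
@68: port [2B, align 2] → 70
@70: flags [1B, align 1] → 71
+1 tail pad (align 8)
size 72, align 8
array of 5: 5 × 72 = 360

360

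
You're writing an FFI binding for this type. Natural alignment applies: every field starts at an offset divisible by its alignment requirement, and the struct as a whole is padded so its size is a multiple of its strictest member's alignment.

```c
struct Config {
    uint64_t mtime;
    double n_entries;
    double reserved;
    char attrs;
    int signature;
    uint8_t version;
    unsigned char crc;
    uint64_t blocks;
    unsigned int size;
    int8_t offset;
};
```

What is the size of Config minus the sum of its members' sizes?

0..8  mtime  (8B, 8-aligned)
8..16  n_entries  (8B, 8-aligned)
16..24  reserved  (8B, 8-aligned)
24..25  attrs  (1B, 1-aligned)
25..28  -- padding (3B)
28..32  signature  (4B, 4-aligned)
32..33  version  (1B, 1-aligned)
33..34  crc  (1B, 1-aligned)
34..40  -- padding (6B)
40..48  blocks  (8B, 8-aligned)
48..52  size  (4B, 4-aligned)
52..53  offset  (1B, 1-aligned)
53..56  -- tail padding (3B)
sizeof = 56, alignof = 8
data bytes 44, size 56 → padding 12

12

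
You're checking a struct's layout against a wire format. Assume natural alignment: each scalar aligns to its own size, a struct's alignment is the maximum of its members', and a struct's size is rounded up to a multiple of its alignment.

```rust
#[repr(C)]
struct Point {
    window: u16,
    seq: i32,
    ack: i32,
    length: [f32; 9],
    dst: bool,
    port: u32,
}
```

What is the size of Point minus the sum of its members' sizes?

5

window at 0 (size 2, align 2) → ends 2
pad 2 to align 4 for seq
seq at 4 (size 4, align 4) → ends 8
ack at 8 (size 4, align 4) → ends 12
length at 12 (size 36, align 4) → ends 48
dst at 48 (size 1, align 1) → ends 49
pad 3 to align 4 for port
port at 52 (size 4, align 4) → ends 56
total 56 bytes, alignment 4
data bytes 51, size 56 → padding 5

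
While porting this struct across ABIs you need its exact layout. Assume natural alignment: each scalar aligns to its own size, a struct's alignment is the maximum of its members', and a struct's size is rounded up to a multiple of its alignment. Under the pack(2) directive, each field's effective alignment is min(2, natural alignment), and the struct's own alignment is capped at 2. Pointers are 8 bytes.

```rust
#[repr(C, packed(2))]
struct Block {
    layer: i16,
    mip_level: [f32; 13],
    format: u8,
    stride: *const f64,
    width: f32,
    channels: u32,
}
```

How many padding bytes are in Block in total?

1

0..2  layer  (2B, 2-aligned)
2..54  mip_level  (52B, 2-aligned)
54..55  format  (1B, 1-aligned)
55..56  -- padding (1B)
56..64  stride  (8B, 2-aligned)
64..68  width  (4B, 2-aligned)
68..72  channels  (4B, 2-aligned)
sizeof = 72, alignof = 2
data bytes 71, size 72 → padding 1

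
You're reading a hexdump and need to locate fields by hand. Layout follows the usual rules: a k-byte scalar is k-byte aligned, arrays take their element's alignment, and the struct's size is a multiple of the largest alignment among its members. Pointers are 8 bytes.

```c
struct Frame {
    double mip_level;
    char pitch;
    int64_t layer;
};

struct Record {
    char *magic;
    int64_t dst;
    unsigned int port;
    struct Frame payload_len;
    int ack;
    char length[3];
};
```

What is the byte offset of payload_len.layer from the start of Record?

Frame: 0..8  mip_level  (8B, 8-aligned); 8..9  pitch  (1B, 1-aligned); 9..16  -- padding (7B); 16..24  layer  (8B, 8-aligned); sizeof = 24, alignof = 8
0..8  magic  (8B, 8-aligned)
8..16  dst  (8B, 8-aligned)
16..20  port  (4B, 4-aligned)
20..24  -- padding (4B)
24..48  payload_len  (24B, 8-aligned)
within Frame: layer at 16
24 + 16 = 40

40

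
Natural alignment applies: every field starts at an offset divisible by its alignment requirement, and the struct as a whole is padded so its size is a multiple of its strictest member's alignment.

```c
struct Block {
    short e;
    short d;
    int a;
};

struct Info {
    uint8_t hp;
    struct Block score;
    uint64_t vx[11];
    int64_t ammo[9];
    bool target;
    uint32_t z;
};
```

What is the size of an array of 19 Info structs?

3496

Block: e at 0 (size 2, align 2) → ends 2; d at 2 (size 2, align 2) → ends 4; a at 4 (size 4, align 4) → ends 8; total 8 bytes, alignment 4
hp at 0 (size 1, align 1) → ends 1
pad 3 to align 4 for score
score at 4 (size 8, align 4) → ends 12
pad 4 to align 8 for vx
vx at 16 (size 88, align 8) → ends 104
ammo at 104 (size 72, align 8) → ends 176
target at 176 (size 1, align 1) → ends 177
pad 3 to align 4 for z
z at 180 (size 4, align 4) → ends 184
total 184 bytes, alignment 8
array of 19: 19 × 184 = 3496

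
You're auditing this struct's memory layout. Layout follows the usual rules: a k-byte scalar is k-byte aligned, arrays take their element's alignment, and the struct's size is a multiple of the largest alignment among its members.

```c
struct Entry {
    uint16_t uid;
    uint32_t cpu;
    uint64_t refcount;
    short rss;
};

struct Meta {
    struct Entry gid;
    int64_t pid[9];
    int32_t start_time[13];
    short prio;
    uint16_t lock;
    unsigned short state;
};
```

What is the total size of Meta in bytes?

Entry: 0..2  uid  (2B, 2-aligned); 2..4  -- padding (2B); 4..8  cpu  (4B, 4-aligned); 8..16  refcount  (8B, 8-aligned); 16..18  rss  (2B, 2-aligned); 18..24  -- tail padding (6B); sizeof = 24, alignof = 8
0..24  gid  (24B, 8-aligned)
24..96  pid  (72B, 8-aligned)
96..148  start_time  (52B, 4-aligned)
148..150  prio  (2B, 2-aligned)
150..152  lock  (2B, 2-aligned)
152..154  state  (2B, 2-aligned)
154..160  -- tail padding (6B)
sizeof = 160, alignof = 8

160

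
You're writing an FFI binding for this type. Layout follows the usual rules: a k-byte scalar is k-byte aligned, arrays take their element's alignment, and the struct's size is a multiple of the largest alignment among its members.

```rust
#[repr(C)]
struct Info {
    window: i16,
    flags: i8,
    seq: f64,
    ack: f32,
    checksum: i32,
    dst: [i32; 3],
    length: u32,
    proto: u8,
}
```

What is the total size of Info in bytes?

48

@0: window [2B, align 2] → 2
@2: flags [1B, align 1] → 3
+5 pad (align 8)
@8: seq [8B, align 8] → 16
@16: ack [4B, align 4] → 20
@20: checksum [4B, align 4] → 24
@24: dst [12B, align 4] → 36
@36: length [4B, align 4] → 40
@40: proto [1B, align 1] → 41
+7 tail pad (align 8)
size 48, align 8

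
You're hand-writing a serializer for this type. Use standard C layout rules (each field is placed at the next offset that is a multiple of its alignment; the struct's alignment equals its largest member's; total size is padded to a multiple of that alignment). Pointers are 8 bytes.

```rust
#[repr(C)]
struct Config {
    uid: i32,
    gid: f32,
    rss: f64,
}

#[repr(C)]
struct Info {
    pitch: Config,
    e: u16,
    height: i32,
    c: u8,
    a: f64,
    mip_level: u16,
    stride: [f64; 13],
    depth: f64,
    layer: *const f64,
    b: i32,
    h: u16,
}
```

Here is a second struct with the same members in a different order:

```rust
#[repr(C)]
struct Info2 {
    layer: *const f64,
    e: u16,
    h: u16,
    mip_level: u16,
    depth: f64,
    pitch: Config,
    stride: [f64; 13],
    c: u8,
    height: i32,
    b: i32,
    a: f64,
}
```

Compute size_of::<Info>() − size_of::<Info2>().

8

Config: uid at 0 (size 4, align 4) → ends 4; gid at 4 (size 4, align 4) → ends 8; rss at 8 (size 8, align 8) → ends 16; total 16 bytes, alignment 8
pitch at 0 (size 16, align 8) → ends 16
e at 16 (size 2, align 2) → ends 18
pad 2 to align 4 for height
height at 20 (size 4, align 4) → ends 24
c at 24 (size 1, align 1) → ends 25
pad 7 to align 8 for a
a at 32 (size 8, align 8) → ends 40
mip_level at 40 (size 2, align 2) → ends 42
pad 6 to align 8 for stride
stride at 48 (size 104, align 8) → ends 152
depth at 152 (size 8, align 8) → ends 160
layer at 160 (size 8, align 8) → ends 168
b at 168 (size 4, align 4) → ends 172
h at 172 (size 2, align 2) → ends 174
tail pad 2 to reach multiple of 8
total 176 bytes, alignment 8
— Info2 —
layer at 0 (size 8, align 8) → ends 8
e at 8 (size 2, align 2) → ends 10
h at 10 (size 2, align 2) → ends 12
mip_level at 12 (size 2, align 2) → ends 14
pad 2 to align 8 for depth
depth at 16 (size 8, align 8) → ends 24
pitch at 24 (size 16, align 8) → ends 40
stride at 40 (size 104, align 8) → ends 144
c at 144 (size 1, align 1) → ends 145
pad 3 to align 4 for height
height at 148 (size 4, align 4) → ends 152
b at 152 (size 4, align 4) → ends 156
pad 4 to align 8 for a
a at 160 (size 8, align 8) → ends 168
total 168 bytes, alignment 8
176 − 168 = 8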